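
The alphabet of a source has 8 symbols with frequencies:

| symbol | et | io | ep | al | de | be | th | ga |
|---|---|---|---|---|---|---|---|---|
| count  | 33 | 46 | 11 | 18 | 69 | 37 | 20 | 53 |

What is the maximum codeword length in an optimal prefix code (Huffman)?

Merge the two lowest-weight nodes at each step:
combine ep(11), al(18) → 29
combine th(20), 29 → 49
combine et(33), be(37) → 70
combine io(46), 49 → 95
combine ga(53), de(69) → 122
combine 70, 95 → 165
combine 122, 165 → 287
The first pair merged (ep, al) ends up deepest, at depth 5.

5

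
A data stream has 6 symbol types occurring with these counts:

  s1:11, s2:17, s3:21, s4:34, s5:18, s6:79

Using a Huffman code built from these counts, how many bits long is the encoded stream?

Build the Huffman tree bottom-up:
s1(11) + s2(17) → 28
s5(18) + s3(21) → 39
28 + s4(34) → 62
39 + 62 → 101
s6(79) + 101 → 180
The encoded length is the sum of every internal node's weight: 28 + 39 + 62 + 101 + 180 = 410 bits.

410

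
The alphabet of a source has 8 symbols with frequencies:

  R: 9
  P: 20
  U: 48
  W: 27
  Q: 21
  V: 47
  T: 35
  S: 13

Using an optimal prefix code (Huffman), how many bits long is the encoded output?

628

Merge the two smallest weights repeatedly:
R(9) + S(13) → 22
P(20) + Q(21) → 41
22 + W(27) → 49
T(35) + 41 → 76
V(47) + U(48) → 95
49 + 76 → 125
95 + 125 → 220
Each symbol's bit-cost is frequency × depth; summing gives 628 bits (equivalently 22 + 41 + 49 + 76 + 95 + 125 + 220).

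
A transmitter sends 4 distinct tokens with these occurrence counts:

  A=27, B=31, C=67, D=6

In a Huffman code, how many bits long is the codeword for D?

3

Repeatedly merge the two smallest:
combine D(6), A(27) → 33
combine B(31), 33 → 64
combine 64, C(67) → 131
D sits 3 levels below the root, so its codeword is 3 bits.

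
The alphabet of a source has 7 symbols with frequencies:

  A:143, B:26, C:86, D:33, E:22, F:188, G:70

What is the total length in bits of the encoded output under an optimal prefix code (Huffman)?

1416

Greedily combine the two least-frequent nodes:
merge E(22) and B(26): 48
merge D(33) and 48: 81
merge G(70) and 81: 151
merge C(86) and A(143): 229
merge 151 and F(188): 339
merge 229 and 339: 568
The encoded length is the sum of every internal node's weight: 48 + 81 + 151 + 229 + 339 + 568 = 1416 bits.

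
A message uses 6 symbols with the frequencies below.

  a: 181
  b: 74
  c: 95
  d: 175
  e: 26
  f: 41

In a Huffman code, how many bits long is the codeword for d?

Build the tree from the bottom:
e(26) + f(41) → 67
67 + b(74) → 141
c(95) + 141 → 236
d(175) + a(181) → 356
236 + 356 → 592
The subtree containing d is merged 2 times, so code length = 2.

2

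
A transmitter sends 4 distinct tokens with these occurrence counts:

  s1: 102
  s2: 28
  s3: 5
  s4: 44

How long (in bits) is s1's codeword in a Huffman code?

1

Huffman merges, smallest pair first:
combine s3(5), s2(28) → 33
combine 33, s4(44) → 77
combine 77, s1(102) → 179
s1 is a child of the root — depth 1, so its codeword is a single bit.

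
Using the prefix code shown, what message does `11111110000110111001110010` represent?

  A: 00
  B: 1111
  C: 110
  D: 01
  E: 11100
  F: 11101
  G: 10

BEACEEG

Read left to right; each codeword is recognised as soon as it completes (prefix code):
  1111→B | 11100→E | 00→A | 110→C | 11100→E | 11100→E | 10→G
Decoded message: BEACEEG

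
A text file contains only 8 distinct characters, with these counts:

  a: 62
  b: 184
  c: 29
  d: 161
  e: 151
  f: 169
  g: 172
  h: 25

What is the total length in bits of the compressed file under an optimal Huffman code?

2673

Greedily combine the two least-frequent nodes:
merge h(25) and c(29): 54
merge 54 and a(62): 116
merge 116 and e(151): 267
merge d(161) and f(169): 330
merge g(172) and b(184): 356
merge 267 and 330: 597
merge 356 and 597: 953
Each symbol's bit-cost is frequency × depth; summing gives 2673 bits (equivalently 54 + 116 + 267 + 330 + 356 + 597 + 953).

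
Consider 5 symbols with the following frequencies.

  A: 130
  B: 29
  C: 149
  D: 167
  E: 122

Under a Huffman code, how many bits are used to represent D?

2

Repeatedly merge the two smallest:
combine B(29), E(122) → 151
combine A(130), C(149) → 279
combine 151, D(167) → 318
combine 279, 318 → 597
The subtree containing D is merged 2 times, so code length = 2.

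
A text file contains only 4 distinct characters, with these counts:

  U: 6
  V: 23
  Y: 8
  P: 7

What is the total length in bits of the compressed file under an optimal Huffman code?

78

Merge the two smallest weights repeatedly:
merge U(6) and P(7): 13
merge Y(8) and 13: 21
merge 21 and V(23): 44
The encoded length is the sum of every internal node's weight: 13 + 21 + 44 = 78 bits.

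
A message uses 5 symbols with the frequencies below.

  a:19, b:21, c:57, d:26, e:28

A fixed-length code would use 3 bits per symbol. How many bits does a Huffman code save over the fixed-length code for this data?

Fixed-length: 3 bits × 151 symbols = 453 bits.
Huffman merges:
merge a(19) and b(21): 40
merge d(26) and e(28): 54
merge 40 and 54: 94
merge c(57) and 94: 151
Huffman total = 40 + 54 + 94 + 151 = 339 bits.
Saving = 453 − 339 = 114 bits.

114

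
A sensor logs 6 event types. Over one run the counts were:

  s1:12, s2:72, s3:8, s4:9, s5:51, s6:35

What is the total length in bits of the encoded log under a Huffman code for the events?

412

Merge the two smallest weights repeatedly:
combine s3(8), s4(9) → 17
combine s1(12), 17 → 29
combine 29, s6(35) → 64
combine s5(51), 64 → 115
combine s2(72), 115 → 187
The encoded length is the sum of every internal node's weight: 17 + 29 + 64 + 115 + 187 = 412 bits.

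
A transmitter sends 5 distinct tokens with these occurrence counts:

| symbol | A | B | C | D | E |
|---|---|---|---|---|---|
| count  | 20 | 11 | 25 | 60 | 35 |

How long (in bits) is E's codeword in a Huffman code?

Repeatedly merge the two smallest:
combine B(11), A(20) → 31
combine C(25), 31 → 56
combine E(35), 56 → 91
combine D(60), 91 → 151
E sits 2 levels below the root, so its codeword is 2 bits.

2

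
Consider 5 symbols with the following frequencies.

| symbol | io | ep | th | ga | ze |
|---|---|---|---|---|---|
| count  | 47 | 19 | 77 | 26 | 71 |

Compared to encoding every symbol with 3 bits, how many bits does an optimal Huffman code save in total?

195

Fixed-length: 3 bits × 240 symbols = 720 bits.
Huffman merges:
merge ep(19) and ga(26): 45
merge 45 and io(47): 92
merge ze(71) and th(77): 148
merge 92 and 148: 240
Huffman total = 45 + 92 + 148 + 240 = 525 bits.
Saving = 720 − 525 = 195 bits.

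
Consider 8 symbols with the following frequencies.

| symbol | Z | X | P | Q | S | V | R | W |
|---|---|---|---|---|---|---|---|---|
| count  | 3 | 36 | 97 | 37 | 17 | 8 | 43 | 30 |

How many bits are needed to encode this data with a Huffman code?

Build the Huffman tree bottom-up:
combine Z(3), V(8) → 11
combine 11, S(17) → 28
combine 28, W(30) → 58
combine X(36), Q(37) → 73
combine R(43), 58 → 101
combine 73, P(97) → 170
combine 101, 170 → 271
The encoded length is the sum of every internal node's weight: 11 + 28 + 58 + 73 + 101 + 170 + 271 = 712 bits.

712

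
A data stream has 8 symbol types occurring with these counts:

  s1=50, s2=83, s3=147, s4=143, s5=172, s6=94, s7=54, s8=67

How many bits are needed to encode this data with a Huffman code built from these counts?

Merge the two smallest weights repeatedly:
merge s1(50) and s7(54): 104
merge s8(67) and s2(83): 150
merge s6(94) and 104: 198
merge s4(143) and s3(147): 290
merge 150 and s5(172): 322
merge 198 and 290: 488
merge 322 and 488: 810
The encoded length is the sum of every internal node's weight: 104 + 150 + 198 + 290 + 322 + 488 + 810 = 2362 bits.

2362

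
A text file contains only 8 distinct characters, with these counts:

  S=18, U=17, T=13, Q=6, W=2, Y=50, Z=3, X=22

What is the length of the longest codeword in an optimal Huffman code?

Merge the two lowest-weight nodes at each step:
combine W(2), Z(3) → 5
combine 5, Q(6) → 11
combine 11, T(13) → 24
combine U(17), S(18) → 35
combine X(22), 24 → 46
combine 35, 46 → 81
combine Y(50), 81 → 131
The rarest symbols sit at the bottom; the longest codeword is 6 bits.

6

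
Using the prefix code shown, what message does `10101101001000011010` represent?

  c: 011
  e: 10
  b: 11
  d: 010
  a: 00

Read left to right; each codeword is recognised as soon as it completes (prefix code):
  10→e | 10→e | 11→b | 010→d | 010→d | 00→a | 011→c | 010→d
Decoded message: eebddacd

eebddacd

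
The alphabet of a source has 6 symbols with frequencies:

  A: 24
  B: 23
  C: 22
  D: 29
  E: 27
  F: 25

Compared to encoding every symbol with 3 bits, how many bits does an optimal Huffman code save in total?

56

Fixed-length: 3 bits × 150 symbols = 450 bits.
Huffman merges:
C(22) + B(23) → 45
A(24) + F(25) → 49
E(27) + D(29) → 56
45 + 49 → 94
56 + 94 → 150
Huffman total = 45 + 49 + 56 + 94 + 150 = 394 bits.
Saving = 450 − 394 = 56 bits.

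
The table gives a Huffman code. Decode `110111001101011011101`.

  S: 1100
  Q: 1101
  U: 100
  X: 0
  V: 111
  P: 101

QSQXQQ

Read left to right; each codeword is recognised as soon as it completes (prefix code):
  1101→Q | 1100→S | 1101→Q | 0→X | 1101→Q | 1101→Q
Decoded message: QSQXQQ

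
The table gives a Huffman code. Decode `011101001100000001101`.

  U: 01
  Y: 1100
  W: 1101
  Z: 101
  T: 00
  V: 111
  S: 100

Read left to right; each codeword is recognised as soon as it completes (prefix code):
  01→U | 1101→W | 00→T | 1100→Y | 00→T | 00→T | 01→U | 101→Z
Decoded message: UWTYTTUZ

UWTYTTUZ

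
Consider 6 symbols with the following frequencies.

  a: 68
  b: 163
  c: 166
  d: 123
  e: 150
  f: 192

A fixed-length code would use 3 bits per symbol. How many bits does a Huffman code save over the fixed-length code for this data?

Fixed-length: 3 bits × 862 symbols = 2586 bits.
Huffman merges:
merge a(68) and d(123): 191
merge e(150) and b(163): 313
merge c(166) and 191: 357
merge f(192) and 313: 505
merge 357 and 505: 862
Huffman total = 191 + 313 + 357 + 505 + 862 = 2228 bits.
Saving = 2586 − 2228 = 358 bits.

358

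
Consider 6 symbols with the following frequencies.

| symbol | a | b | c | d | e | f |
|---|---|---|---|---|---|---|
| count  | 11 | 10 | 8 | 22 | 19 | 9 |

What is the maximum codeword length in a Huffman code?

Merge the two lowest-weight nodes at each step:
combine c(8), f(9) → 17
combine b(10), a(11) → 21
combine 17, e(19) → 36
combine 21, d(22) → 43
combine 36, 43 → 79
The rarest symbols sit at the bottom; the longest codeword is 3 bits.

3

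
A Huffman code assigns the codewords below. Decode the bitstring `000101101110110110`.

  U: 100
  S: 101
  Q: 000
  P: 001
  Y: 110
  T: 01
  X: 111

QSSYYY

Read left to right; each codeword is recognised as soon as it completes (prefix code):
  000→Q | 101→S | 101→S | 110→Y | 110→Y | 110→Y
Decoded message: QSSYYY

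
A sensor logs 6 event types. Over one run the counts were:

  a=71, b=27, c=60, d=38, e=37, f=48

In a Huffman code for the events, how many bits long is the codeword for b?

3

Repeatedly merge the two smallest:
merge b(27) and e(37): 64
merge d(38) and f(48): 86
merge c(60) and 64: 124
merge a(71) and 86: 157
merge 124 and 157: 281
The subtree containing b is merged 3 times, so code length = 3.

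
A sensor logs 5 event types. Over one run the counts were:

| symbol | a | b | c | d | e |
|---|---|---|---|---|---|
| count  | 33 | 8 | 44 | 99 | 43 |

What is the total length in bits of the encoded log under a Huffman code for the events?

Build the Huffman tree bottom-up:
merge b(8) and a(33): 41
merge 41 and e(43): 84
merge c(44) and 84: 128
merge d(99) and 128: 227
The encoded length is the sum of every internal node's weight: 41 + 84 + 128 + 227 = 480 bits.

480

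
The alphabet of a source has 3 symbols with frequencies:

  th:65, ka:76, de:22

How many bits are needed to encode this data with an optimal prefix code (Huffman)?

Greedily combine the two least-frequent nodes:
de(22) + th(65) → 87
ka(76) + 87 → 163
Total encoded bits = sum of merged weights = 87 + 163 = 250.

250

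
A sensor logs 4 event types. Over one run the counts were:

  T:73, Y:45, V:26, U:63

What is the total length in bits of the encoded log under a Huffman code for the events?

412

Build the Huffman tree bottom-up:
V(26) + Y(45) → 71
U(63) + 71 → 134
T(73) + 134 → 207
Each symbol's bit-cost is frequency × depth; summing gives 412 bits (equivalently 71 + 134 + 207).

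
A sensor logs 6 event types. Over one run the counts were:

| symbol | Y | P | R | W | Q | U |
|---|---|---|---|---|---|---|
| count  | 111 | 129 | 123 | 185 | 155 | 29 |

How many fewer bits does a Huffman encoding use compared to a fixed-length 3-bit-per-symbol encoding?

Fixed-length: 3 bits × 732 symbols = 2196 bits.
Huffman merges:
merge U(29) and Y(111): 140
merge R(123) and P(129): 252
merge 140 and Q(155): 295
merge W(185) and 252: 437
merge 295 and 437: 732
Huffman total = 140 + 252 + 295 + 437 + 732 = 1856 bits.
Saving = 2196 − 1856 = 340 bits.

340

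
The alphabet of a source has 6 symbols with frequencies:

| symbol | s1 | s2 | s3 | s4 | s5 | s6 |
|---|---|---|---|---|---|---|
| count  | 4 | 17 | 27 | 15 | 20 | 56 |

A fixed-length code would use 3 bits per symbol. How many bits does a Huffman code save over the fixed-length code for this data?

93

Fixed-length: 3 bits × 139 symbols = 417 bits.
Huffman merges:
combine s1(4), s4(15) → 19
combine s2(17), 19 → 36
combine s5(20), s3(27) → 47
combine 36, 47 → 83
combine s6(56), 83 → 139
Huffman total = 19 + 36 + 47 + 83 + 139 = 324 bits.
Saving = 417 − 324 = 93 bits.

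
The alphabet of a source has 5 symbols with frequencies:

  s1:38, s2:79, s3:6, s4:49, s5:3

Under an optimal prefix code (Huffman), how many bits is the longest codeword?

Merge the two lowest-weight nodes at each step:
s5(3) + s3(6) → 9
9 + s1(38) → 47
47 + s4(49) → 96
s2(79) + 96 → 175
The first pair merged (s5, s3) ends up deepest, at depth 4.

4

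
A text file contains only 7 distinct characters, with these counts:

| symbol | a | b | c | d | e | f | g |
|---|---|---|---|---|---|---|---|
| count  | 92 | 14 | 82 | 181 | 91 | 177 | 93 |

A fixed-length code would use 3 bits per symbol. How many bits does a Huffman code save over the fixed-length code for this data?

Fixed-length: 3 bits × 730 symbols = 2190 bits.
Huffman merges:
merge b(14) and c(82): 96
merge e(91) and a(92): 183
merge g(93) and 96: 189
merge f(177) and d(181): 358
merge 183 and 189: 372
merge 358 and 372: 730
Huffman total = 96 + 183 + 189 + 358 + 372 + 730 = 1928 bits.
Saving = 2190 − 1928 = 262 bits.

262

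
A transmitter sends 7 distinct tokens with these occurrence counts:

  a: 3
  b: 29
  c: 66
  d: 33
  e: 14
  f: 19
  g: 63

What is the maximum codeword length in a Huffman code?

Merge the two lowest-weight nodes at each step:
a(3) + e(14) → 17
17 + f(19) → 36
b(29) + d(33) → 62
36 + 62 → 98
g(63) + c(66) → 129
98 + 129 → 227
The first pair merged (a, e) ends up deepest, at depth 4.

4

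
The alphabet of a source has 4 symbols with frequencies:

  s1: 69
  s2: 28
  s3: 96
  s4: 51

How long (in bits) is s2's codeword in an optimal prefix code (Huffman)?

Build the tree from the bottom:
merge s2(28) and s4(51): 79
merge s1(69) and 79: 148
merge s3(96) and 148: 244
s2's leaf is at depth 3, giving a 3-bit codeword.

3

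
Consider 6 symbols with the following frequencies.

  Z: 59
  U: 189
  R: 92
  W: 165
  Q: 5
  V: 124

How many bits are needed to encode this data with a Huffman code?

1488

Merge the two smallest weights repeatedly:
merge Q(5) and Z(59): 64
merge 64 and R(92): 156
merge V(124) and 156: 280
merge W(165) and U(189): 354
merge 280 and 354: 634
Total encoded bits = sum of merged weights = 64 + 156 + 280 + 354 + 634 = 1488.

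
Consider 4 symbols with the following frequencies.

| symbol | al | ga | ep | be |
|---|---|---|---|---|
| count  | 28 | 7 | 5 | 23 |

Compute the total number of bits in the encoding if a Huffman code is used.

110

Greedily combine the two least-frequent nodes:
ep(5) + ga(7) → 12
12 + be(23) → 35
al(28) + 35 → 63
Each symbol's bit-cost is frequency × depth; summing gives 110 bits (equivalently 12 + 35 + 63).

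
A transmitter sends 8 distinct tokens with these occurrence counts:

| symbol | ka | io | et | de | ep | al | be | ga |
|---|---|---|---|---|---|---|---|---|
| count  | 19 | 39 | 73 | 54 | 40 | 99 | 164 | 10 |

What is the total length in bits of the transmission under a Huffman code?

Build the Huffman tree bottom-up:
ga(10) + ka(19) → 29
29 + io(39) → 68
ep(40) + de(54) → 94
68 + et(73) → 141
94 + al(99) → 193
141 + be(164) → 305
193 + 305 → 498
Total encoded bits = sum of merged weights = 29 + 68 + 94 + 141 + 193 + 305 + 498 = 1328.

1328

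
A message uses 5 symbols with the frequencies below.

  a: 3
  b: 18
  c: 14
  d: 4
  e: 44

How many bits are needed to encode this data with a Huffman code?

150

Merge the two smallest weights repeatedly:
combine a(3), d(4) → 7
combine 7, c(14) → 21
combine b(18), 21 → 39
combine 39, e(44) → 83
Total encoded bits = sum of merged weights = 7 + 21 + 39 + 83 = 150.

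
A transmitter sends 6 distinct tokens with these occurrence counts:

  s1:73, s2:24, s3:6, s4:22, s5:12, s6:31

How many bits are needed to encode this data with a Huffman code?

376

Merge the two smallest weights repeatedly:
combine s3(6), s5(12) → 18
combine 18, s4(22) → 40
combine s2(24), s6(31) → 55
combine 40, 55 → 95
combine s1(73), 95 → 168
Each symbol's bit-cost is frequency × depth; summing gives 376 bits (equivalently 18 + 40 + 55 + 95 + 168).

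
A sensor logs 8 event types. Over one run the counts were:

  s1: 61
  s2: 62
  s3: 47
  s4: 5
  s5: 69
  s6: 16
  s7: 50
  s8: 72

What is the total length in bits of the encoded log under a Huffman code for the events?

1094

Merge the two smallest weights repeatedly:
merge s4(5) and s6(16): 21
merge 21 and s3(47): 68
merge s7(50) and s1(61): 111
merge s2(62) and 68: 130
merge s5(69) and s8(72): 141
merge 111 and 130: 241
merge 141 and 241: 382
Total encoded bits = sum of merged weights = 21 + 68 + 111 + 130 + 141 + 241 + 382 = 1094.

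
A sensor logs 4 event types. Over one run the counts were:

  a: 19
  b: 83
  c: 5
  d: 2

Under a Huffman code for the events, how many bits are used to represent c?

Build the tree from the bottom:
d(2) + c(5) → 7
7 + a(19) → 26
26 + b(83) → 109
c's leaf is at depth 3, giving a 3-bit codeword.

3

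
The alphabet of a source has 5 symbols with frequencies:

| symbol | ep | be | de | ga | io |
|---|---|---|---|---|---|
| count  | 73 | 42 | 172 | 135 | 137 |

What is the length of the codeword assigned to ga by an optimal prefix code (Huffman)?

Huffman merges, smallest pair first:
combine be(42), ep(73) → 115
combine 115, ga(135) → 250
combine io(137), de(172) → 309
combine 250, 309 → 559
The subtree containing ga is merged 2 times, so code length = 2.

2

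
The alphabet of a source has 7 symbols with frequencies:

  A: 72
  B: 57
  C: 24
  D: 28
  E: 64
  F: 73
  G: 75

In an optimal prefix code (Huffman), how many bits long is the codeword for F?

Repeatedly merge the two smallest:
merge C(24) and D(28): 52
merge 52 and B(57): 109
merge E(64) and A(72): 136
merge F(73) and G(75): 148
merge 109 and 136: 245
merge 148 and 245: 393
F sits 2 levels below the root, so its codeword is 2 bits.

2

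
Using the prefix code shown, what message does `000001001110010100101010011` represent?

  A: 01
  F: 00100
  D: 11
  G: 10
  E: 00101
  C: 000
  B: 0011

Read left to right; each codeword is recognised as soon as it completes (prefix code):
  000→C | 00100→F | 11→D | 10→G | 01→A | 01→A | 00101→E | 01→A | 0011→B
Decoded message: CFDGAAEAB

CFDGAAEAB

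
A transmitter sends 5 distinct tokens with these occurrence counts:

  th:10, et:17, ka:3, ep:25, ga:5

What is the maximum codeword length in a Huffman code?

Merge the two lowest-weight nodes at each step:
ka(3) + ga(5) → 8
8 + th(10) → 18
et(17) + 18 → 35
ep(25) + 35 → 60
The rarest symbols sit at the bottom; the longest codeword is 4 bits.

4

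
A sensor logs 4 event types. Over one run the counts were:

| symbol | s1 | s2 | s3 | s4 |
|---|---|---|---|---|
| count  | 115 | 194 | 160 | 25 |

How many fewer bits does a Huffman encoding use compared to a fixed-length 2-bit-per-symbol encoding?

Fixed-length: 2 bits × 494 symbols = 988 bits.
Huffman merges:
s4(25) + s1(115) → 140
140 + s3(160) → 300
s2(194) + 300 → 494
Huffman total = 140 + 300 + 494 = 934 bits.
Saving = 988 − 934 = 54 bits.

54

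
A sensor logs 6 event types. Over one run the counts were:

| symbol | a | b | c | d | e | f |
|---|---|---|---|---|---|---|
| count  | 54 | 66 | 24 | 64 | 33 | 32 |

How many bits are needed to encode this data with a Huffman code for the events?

Greedily combine the two least-frequent nodes:
merge c(24) and f(32): 56
merge e(33) and a(54): 87
merge 56 and d(64): 120
merge b(66) and 87: 153
merge 120 and 153: 273
Total encoded bits = sum of merged weights = 56 + 87 + 120 + 153 + 273 = 689.

689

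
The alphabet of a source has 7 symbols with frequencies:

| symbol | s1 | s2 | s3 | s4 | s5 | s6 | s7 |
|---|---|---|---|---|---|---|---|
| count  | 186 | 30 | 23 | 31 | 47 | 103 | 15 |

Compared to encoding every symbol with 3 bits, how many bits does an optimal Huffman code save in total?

291

Fixed-length: 3 bits × 435 symbols = 1305 bits.
Huffman merges:
s7(15) + s3(23) → 38
s2(30) + s4(31) → 61
38 + s5(47) → 85
61 + 85 → 146
s6(103) + 146 → 249
s1(186) + 249 → 435
Huffman total = 38 + 61 + 85 + 146 + 249 + 435 = 1014 bits.
Saving = 1305 − 1014 = 291 bits.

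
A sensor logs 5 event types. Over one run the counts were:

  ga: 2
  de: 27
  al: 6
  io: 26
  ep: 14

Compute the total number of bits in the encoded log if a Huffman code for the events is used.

153

Merge the two smallest weights repeatedly:
ga(2) + al(6) → 8
8 + ep(14) → 22
22 + io(26) → 48
de(27) + 48 → 75
Each symbol's bit-cost is frequency × depth; summing gives 153 bits (equivalently 8 + 22 + 48 + 75).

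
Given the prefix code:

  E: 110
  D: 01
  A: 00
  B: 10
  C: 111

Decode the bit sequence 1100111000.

EDEA

Read left to right; each codeword is recognised as soon as it completes (prefix code):
  110→E | 01→D | 110→E | 00→A
Decoded message: EDEA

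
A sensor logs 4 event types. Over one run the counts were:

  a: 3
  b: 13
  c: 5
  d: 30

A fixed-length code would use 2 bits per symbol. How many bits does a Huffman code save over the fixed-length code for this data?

Fixed-length: 2 bits × 51 symbols = 102 bits.
Huffman merges:
a(3) + c(5) → 8
8 + b(13) → 21
21 + d(30) → 51
Huffman total = 8 + 21 + 51 = 80 bits.
Saving = 102 − 80 = 22 bits.

22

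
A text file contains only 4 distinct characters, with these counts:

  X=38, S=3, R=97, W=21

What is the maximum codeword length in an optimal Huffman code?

Merge the two lowest-weight nodes at each step:
combine S(3), W(21) → 24
combine 24, X(38) → 62
combine 62, R(97) → 159
Maximum depth reached is 3.

3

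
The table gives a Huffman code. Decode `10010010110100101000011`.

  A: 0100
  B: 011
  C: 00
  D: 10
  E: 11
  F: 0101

Read left to right; each codeword is recognised as soon as it completes (prefix code):
  10→D | 0100→A | 10→D | 11→E | 0100→A | 10→D | 10→D | 00→C | 011→B
Decoded message: DADEADDCB

DADEADDCB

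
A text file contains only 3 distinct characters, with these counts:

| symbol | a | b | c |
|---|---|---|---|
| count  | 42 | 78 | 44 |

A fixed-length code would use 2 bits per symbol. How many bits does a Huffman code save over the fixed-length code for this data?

Fixed-length: 2 bits × 164 symbols = 328 bits.
Huffman merges:
merge a(42) and c(44): 86
merge b(78) and 86: 164
Huffman total = 86 + 164 = 250 bits.
Saving = 328 − 250 = 78 bits.

78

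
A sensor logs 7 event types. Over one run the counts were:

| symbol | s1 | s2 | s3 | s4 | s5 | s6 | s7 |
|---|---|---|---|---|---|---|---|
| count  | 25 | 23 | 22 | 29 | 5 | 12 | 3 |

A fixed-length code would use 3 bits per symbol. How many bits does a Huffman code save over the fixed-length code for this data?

Fixed-length: 3 bits × 119 symbols = 357 bits.
Huffman merges:
merge s7(3) and s5(5): 8
merge 8 and s6(12): 20
merge 20 and s3(22): 42
merge s2(23) and s1(25): 48
merge s4(29) and 42: 71
merge 48 and 71: 119
Huffman total = 8 + 20 + 42 + 48 + 71 + 119 = 308 bits.
Saving = 357 − 308 = 49 bits.

49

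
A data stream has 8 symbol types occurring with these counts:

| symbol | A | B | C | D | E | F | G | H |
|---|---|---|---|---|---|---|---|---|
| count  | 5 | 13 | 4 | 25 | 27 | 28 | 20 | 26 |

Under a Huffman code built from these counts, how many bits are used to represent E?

2

Build the tree from the bottom:
C(4) + A(5) → 9
9 + B(13) → 22
G(20) + 22 → 42
D(25) + H(26) → 51
E(27) + F(28) → 55
42 + 51 → 93
55 + 93 → 148
The subtree containing E is merged 2 times, so code length = 2.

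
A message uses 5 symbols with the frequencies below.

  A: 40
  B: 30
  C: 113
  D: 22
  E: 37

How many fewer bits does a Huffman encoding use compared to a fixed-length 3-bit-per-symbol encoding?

Fixed-length: 3 bits × 242 symbols = 726 bits.
Huffman merges:
D(22) + B(30) → 52
E(37) + A(40) → 77
52 + 77 → 129
C(113) + 129 → 242
Huffman total = 52 + 77 + 129 + 242 = 500 bits.
Saving = 726 − 500 = 226 bits.

226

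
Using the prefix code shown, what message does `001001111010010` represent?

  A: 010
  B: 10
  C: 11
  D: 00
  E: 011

DBECAA

Read left to right; each codeword is recognised as soon as it completes (prefix code):
  00→D | 10→B | 011→E | 11→C | 010→A | 010→A
Decoded message: DBECAA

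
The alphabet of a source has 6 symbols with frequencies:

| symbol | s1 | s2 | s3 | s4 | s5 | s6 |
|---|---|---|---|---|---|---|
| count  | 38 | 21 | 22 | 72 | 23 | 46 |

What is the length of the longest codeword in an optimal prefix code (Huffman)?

Merge the two lowest-weight nodes at each step:
s2(21) + s3(22) → 43
s5(23) + s1(38) → 61
43 + s6(46) → 89
61 + s4(72) → 133
89 + 133 → 222
The rarest symbols sit at the bottom; the longest codeword is 3 bits.

3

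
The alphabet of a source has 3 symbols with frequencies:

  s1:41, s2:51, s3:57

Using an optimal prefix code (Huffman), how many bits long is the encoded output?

Build the Huffman tree bottom-up:
merge s1(41) and s2(51): 92
merge s3(57) and 92: 149
The encoded length is the sum of every internal node's weight: 92 + 149 = 241 bits.

241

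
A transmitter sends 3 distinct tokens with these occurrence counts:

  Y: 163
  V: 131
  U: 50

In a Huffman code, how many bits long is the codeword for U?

Repeatedly merge the two smallest:
combine U(50), V(131) → 181
combine Y(163), 181 → 344
The subtree containing U is merged 2 times, so code length = 2.

2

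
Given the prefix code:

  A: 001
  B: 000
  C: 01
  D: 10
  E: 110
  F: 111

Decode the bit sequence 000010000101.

Read left to right; each codeword is recognised as soon as it completes (prefix code):
  000→B | 01→C | 000→B | 01→C | 01→C
Decoded message: BCBCC

BCBCC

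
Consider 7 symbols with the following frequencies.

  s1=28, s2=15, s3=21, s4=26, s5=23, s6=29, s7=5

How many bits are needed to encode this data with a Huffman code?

404

Greedily combine the two least-frequent nodes:
combine s7(5), s2(15) → 20
combine 20, s3(21) → 41
combine s5(23), s4(26) → 49
combine s1(28), s6(29) → 57
combine 41, 49 → 90
combine 57, 90 → 147
The encoded length is the sum of every internal node's weight: 20 + 41 + 49 + 57 + 90 + 147 = 404 bits.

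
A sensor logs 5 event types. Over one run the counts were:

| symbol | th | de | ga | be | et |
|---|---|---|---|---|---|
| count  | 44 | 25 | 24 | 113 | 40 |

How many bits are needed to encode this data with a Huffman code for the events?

512

Merge the two smallest weights repeatedly:
ga(24) + de(25) → 49
et(40) + th(44) → 84
49 + 84 → 133
be(113) + 133 → 246
Total encoded bits = sum of merged weights = 49 + 84 + 133 + 246 = 512.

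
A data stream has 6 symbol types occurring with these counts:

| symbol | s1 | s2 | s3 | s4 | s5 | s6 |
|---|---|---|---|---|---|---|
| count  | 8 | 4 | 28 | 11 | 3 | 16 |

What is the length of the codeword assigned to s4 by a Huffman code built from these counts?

3

Huffman merges, smallest pair first:
combine s5(3), s2(4) → 7
combine 7, s1(8) → 15
combine s4(11), 15 → 26
combine s6(16), 26 → 42
combine s3(28), 42 → 70
s4 sits 3 levels below the root, so its codeword is 3 bits.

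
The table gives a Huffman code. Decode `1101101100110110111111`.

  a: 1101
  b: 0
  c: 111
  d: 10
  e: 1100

Read left to right; each codeword is recognised as soon as it completes (prefix code):
  1101→a | 10→d | 1100→e | 1101→a | 10→d | 111→c | 111→c
Decoded message: adeadcc

adeadcc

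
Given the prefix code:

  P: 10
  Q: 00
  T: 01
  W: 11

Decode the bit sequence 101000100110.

Read left to right; each codeword is recognised as soon as it completes (prefix code):
  10→P | 10→P | 00→Q | 10→P | 01→T | 10→P
Decoded message: PPQPTP

PPQPTP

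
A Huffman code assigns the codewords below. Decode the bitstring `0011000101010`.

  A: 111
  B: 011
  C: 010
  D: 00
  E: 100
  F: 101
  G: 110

DGDFC

Read left to right; each codeword is recognised as soon as it completes (prefix code):
  00→D | 110→G | 00→D | 101→F | 010→C
Decoded message: DGDFC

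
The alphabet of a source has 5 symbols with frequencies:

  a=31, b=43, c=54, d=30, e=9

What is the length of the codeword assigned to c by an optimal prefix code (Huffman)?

2

Repeatedly merge the two smallest:
merge e(9) and d(30): 39
merge a(31) and 39: 70
merge b(43) and c(54): 97
merge 70 and 97: 167
The subtree containing c is merged 2 times, so code length = 2.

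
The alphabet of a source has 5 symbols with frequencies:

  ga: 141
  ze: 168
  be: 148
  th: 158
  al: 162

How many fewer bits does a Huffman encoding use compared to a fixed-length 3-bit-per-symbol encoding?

488

Fixed-length: 3 bits × 777 symbols = 2331 bits.
Huffman merges:
merge ga(141) and be(148): 289
merge th(158) and al(162): 320
merge ze(168) and 289: 457
merge 320 and 457: 777
Huffman total = 289 + 320 + 457 + 777 = 1843 bits.
Saving = 2331 − 1843 = 488 bits.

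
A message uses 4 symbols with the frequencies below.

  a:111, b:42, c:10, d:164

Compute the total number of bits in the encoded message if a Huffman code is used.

Build the Huffman tree bottom-up:
merge c(10) and b(42): 52
merge 52 and a(111): 163
merge 163 and d(164): 327
The encoded length is the sum of every internal node's weight: 52 + 163 + 327 = 542 bits.

542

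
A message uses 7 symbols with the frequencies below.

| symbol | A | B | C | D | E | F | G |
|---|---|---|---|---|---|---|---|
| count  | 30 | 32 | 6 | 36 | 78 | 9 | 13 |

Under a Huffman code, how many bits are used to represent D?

3

Huffman merges, smallest pair first:
combine C(6), F(9) → 15
combine G(13), 15 → 28
combine 28, A(30) → 58
combine B(32), D(36) → 68
combine 58, 68 → 126
combine E(78), 126 → 204
D sits 3 levels below the root, so its codeword is 3 bits.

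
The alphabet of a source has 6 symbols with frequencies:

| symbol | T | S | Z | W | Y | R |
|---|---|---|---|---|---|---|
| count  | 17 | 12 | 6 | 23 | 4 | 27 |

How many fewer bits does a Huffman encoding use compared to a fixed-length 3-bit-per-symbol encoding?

57

Fixed-length: 3 bits × 89 symbols = 267 bits.
Huffman merges:
combine Y(4), Z(6) → 10
combine 10, S(12) → 22
combine T(17), 22 → 39
combine W(23), R(27) → 50
combine 39, 50 → 89
Huffman total = 10 + 22 + 39 + 50 + 89 = 210 bits.
Saving = 267 − 210 = 57 bits.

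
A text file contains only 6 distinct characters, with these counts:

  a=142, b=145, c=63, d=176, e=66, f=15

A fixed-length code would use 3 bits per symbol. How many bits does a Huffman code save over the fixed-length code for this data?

385

Fixed-length: 3 bits × 607 symbols = 1821 bits.
Huffman merges:
combine f(15), c(63) → 78
combine e(66), 78 → 144
combine a(142), 144 → 286
combine b(145), d(176) → 321
combine 286, 321 → 607
Huffman total = 78 + 144 + 286 + 321 + 607 = 1436 bits.
Saving = 1821 − 1436 = 385 bits.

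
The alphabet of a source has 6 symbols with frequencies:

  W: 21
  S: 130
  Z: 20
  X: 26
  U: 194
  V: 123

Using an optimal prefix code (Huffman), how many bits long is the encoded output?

1132

Merge the two smallest weights repeatedly:
Z(20) + W(21) → 41
X(26) + 41 → 67
67 + V(123) → 190
S(130) + 190 → 320
U(194) + 320 → 514
Total encoded bits = sum of merged weights = 41 + 67 + 190 + 320 + 514 = 1132.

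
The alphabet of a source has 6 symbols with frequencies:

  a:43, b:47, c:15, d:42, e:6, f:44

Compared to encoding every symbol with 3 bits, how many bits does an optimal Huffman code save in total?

113

Fixed-length: 3 bits × 197 symbols = 591 bits.
Huffman merges:
merge e(6) and c(15): 21
merge 21 and d(42): 63
merge a(43) and f(44): 87
merge b(47) and 63: 110
merge 87 and 110: 197
Huffman total = 21 + 63 + 87 + 110 + 197 = 478 bits.
Saving = 591 − 478 = 113 bits.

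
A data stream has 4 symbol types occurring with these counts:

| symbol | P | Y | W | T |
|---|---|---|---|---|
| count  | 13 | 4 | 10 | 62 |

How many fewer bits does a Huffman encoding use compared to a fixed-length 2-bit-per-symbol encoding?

Fixed-length: 2 bits × 89 symbols = 178 bits.
Huffman merges:
Y(4) + W(10) → 14
P(13) + 14 → 27
27 + T(62) → 89
Huffman total = 14 + 27 + 89 = 130 bits.
Saving = 178 − 130 = 48 bits.

48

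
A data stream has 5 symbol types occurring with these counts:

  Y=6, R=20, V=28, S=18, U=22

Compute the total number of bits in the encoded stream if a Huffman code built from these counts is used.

212

Build the Huffman tree bottom-up:
merge Y(6) and S(18): 24
merge R(20) and U(22): 42
merge 24 and V(28): 52
merge 42 and 52: 94
Total encoded bits = sum of merged weights = 24 + 42 + 52 + 94 = 212.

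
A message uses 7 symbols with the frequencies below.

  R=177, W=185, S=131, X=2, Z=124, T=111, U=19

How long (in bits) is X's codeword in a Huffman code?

4

Huffman merges, smallest pair first:
combine X(2), U(19) → 21
combine 21, T(111) → 132
combine Z(124), S(131) → 255
combine 132, R(177) → 309
combine W(185), 255 → 440
combine 309, 440 → 749
X sits 4 levels below the root, so its codeword is 4 bits.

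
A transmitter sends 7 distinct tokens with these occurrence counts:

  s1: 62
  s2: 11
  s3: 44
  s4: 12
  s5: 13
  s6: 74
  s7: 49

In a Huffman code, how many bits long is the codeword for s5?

Build the tree from the bottom:
combine s2(11), s4(12) → 23
combine s5(13), 23 → 36
combine 36, s3(44) → 80
combine s7(49), s1(62) → 111
combine s6(74), 80 → 154
combine 111, 154 → 265
The subtree containing s5 is merged 4 times, so code length = 4.

4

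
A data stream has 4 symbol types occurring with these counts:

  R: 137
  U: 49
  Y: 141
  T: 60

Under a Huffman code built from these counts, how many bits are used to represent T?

Build the tree from the bottom:
combine U(49), T(60) → 109
combine 109, R(137) → 246
combine Y(141), 246 → 387
T sits 3 levels below the root, so its codeword is 3 bits.

3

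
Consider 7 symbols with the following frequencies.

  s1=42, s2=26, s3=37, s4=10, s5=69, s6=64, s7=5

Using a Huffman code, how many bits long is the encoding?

Build the Huffman tree bottom-up:
s7(5) + s4(10) → 15
15 + s2(26) → 41
s3(37) + 41 → 78
s1(42) + s6(64) → 106
s5(69) + 78 → 147
106 + 147 → 253
Total encoded bits = sum of merged weights = 15 + 41 + 78 + 106 + 147 + 253 = 640.

640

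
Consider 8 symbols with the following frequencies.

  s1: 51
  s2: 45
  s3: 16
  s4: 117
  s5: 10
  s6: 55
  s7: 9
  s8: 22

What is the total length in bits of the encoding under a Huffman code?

852

Build the Huffman tree bottom-up:
s7(9) + s5(10) → 19
s3(16) + 19 → 35
s8(22) + 35 → 57
s2(45) + s1(51) → 96
s6(55) + 57 → 112
96 + 112 → 208
s4(117) + 208 → 325
Each symbol's bit-cost is frequency × depth; summing gives 852 bits (equivalently 19 + 35 + 57 + 96 + 112 + 208 + 325).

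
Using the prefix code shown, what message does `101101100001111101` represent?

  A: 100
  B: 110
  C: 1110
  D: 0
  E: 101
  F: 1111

EEADDFE

Read left to right; each codeword is recognised as soon as it completes (prefix code):
  101→E | 101→E | 100→A | 0→D | 0→D | 1111→F | 101→E
Decoded message: EEADDFE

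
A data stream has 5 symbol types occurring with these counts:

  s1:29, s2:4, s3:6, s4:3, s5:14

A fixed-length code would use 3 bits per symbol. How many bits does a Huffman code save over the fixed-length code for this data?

Fixed-length: 3 bits × 56 symbols = 168 bits.
Huffman merges:
s4(3) + s2(4) → 7
s3(6) + 7 → 13
13 + s5(14) → 27
27 + s1(29) → 56
Huffman total = 7 + 13 + 27 + 56 = 103 bits.
Saving = 168 − 103 = 65 bits.

65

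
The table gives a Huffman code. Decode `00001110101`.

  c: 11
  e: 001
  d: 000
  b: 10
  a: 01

Read left to right; each codeword is recognised as soon as it completes (prefix code):
  000→d | 01→a | 11→c | 01→a | 01→a
Decoded message: dacaa

dacaa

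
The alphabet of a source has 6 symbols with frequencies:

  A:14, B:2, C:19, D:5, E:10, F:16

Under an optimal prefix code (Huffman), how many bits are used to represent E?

3

Build the tree from the bottom:
B(2) + D(5) → 7
7 + E(10) → 17
A(14) + F(16) → 30
17 + C(19) → 36
30 + 36 → 66
The subtree containing E is merged 3 times, so code length = 3.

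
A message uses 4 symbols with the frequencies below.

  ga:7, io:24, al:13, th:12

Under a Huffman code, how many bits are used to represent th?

3

Huffman merges, smallest pair first:
ga(7) + th(12) → 19
al(13) + 19 → 32
io(24) + 32 → 56
The subtree containing th is merged 3 times, so code length = 3.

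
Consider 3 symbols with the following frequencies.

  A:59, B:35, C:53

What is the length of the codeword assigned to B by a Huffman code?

2

Repeatedly merge the two smallest:
B(35) + C(53) → 88
A(59) + 88 → 147
The subtree containing B is merged 2 times, so code length = 2.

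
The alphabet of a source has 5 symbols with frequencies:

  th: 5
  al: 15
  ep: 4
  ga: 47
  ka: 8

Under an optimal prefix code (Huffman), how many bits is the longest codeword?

Merge the two lowest-weight nodes at each step:
combine ep(4), th(5) → 9
combine ka(8), 9 → 17
combine al(15), 17 → 32
combine 32, ga(47) → 79
The rarest symbols sit at the bottom; the longest codeword is 4 bits.

4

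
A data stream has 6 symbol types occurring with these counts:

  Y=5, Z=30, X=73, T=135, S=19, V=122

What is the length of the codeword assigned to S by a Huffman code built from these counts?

Repeatedly merge the two smallest:
merge Y(5) and S(19): 24
merge 24 and Z(30): 54
merge 54 and X(73): 127
merge V(122) and 127: 249
merge T(135) and 249: 384
S's leaf is at depth 5, giving a 5-bit codeword.

5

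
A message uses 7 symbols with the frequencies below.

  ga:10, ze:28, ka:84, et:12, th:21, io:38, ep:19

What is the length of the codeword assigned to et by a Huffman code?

4

Build the tree from the bottom:
merge ga(10) and et(12): 22
merge ep(19) and th(21): 40
merge 22 and ze(28): 50
merge io(38) and 40: 78
merge 50 and 78: 128
merge ka(84) and 128: 212
et sits 4 levels below the root, so its codeword is 4 bits.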